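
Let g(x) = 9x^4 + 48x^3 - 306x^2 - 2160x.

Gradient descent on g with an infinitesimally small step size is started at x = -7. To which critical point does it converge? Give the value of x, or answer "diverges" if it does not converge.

g'(x) = 36(x - 4)(x + 3)(x + 5), so g'(-7) = -3168.
Gradient descent moves in the -g' direction, i.e. x is increasing.
The nearest critical point in that direction is x = -5, where g'' = 648 > 0 (a local minimum). The iterate converges there.

-5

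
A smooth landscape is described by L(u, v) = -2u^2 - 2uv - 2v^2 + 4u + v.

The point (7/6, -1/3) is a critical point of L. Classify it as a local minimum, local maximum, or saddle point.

local maximum

The Hessian of L is constant: H = [[-4, -2], [-2, -4]].
det(H) = (-4)·(-4) − (-2)² = 12.
det(H) > 0 and tr(H) = -8 < 0, so H is negative definite and the point is a local maximum.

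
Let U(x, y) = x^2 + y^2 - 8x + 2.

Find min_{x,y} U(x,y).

-14

U(x,y) separates as P(x) + Q(y) + 2, so its minimum is min P + min Q + 2.
P'(x) = 2x - 8 vanishes at x ∈ {4}; Q'(y) = 2y vanishes at y ∈ {0}.
Local minima of P (where P''>0): P(4)=-16. Local minima of Q: Q(0)=0.
So the global minimum of U is P(4) + Q(0) + 2 = -16 + 0 + 2 = -14, attained at (4, 0).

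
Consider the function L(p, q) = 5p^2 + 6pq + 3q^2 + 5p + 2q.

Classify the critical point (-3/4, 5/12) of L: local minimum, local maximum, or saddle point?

The Hessian of L is constant: H = [[10, 6], [6, 6]].
det(H) = 10·6 − 6² = 24.
det(H) > 0 and tr(H) = 16 > 0, so H is positive definite and the point is a local minimum.

local minimum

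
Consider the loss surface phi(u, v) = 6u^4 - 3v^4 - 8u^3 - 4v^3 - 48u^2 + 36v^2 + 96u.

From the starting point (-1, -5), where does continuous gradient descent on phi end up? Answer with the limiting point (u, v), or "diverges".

diverges

phi is separable, so gradient descent decouples: u follows -∂phi/∂u, v follows -∂phi/∂v.
∂phi/∂u = 24(u - 2)(u - 1)(u + 2); at u=-1 this is 144, so u decreases.
∂phi/∂v = -12v(v - 2)(v + 3); at v=-5 this is 840, so v decreases.
The v-coordinate has no critical point in that direction and runs off to infinity.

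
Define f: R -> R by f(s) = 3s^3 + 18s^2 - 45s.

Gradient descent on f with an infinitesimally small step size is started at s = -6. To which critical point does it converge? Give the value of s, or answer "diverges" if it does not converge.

diverges

f'(s) = 9(s - 1)(s + 5), so f'(-6) = 63.
Gradient descent moves in the -f' direction, i.e. s is decreasing.
There is no critical point below s=-6, and f' keeps the same sign, so the iterate runs off to −∞.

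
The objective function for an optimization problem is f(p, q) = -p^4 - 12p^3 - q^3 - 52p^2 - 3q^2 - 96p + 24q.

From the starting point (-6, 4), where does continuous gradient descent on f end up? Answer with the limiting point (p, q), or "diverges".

f is separable, so gradient descent decouples: p follows -∂f/∂p, q follows -∂f/∂q.
∂f/∂p = -4(p + 2)(p + 3)(p + 4); at p=-6 this is 96, so p decreases.
∂f/∂q = -3(q - 2)(q + 4); at q=4 this is -48, so q increases.
The p-coordinate has no critical point in that direction and runs off to infinity.

diverges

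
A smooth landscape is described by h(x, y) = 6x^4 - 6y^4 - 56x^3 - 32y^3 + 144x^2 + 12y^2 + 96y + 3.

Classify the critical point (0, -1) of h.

The mixed partial ∂²h/∂x∂y is 0, so the Hessian at any point is diag(h_xx, h_yy) = diag(24(3x^2 - 14x + 12), 24(-3y^2 - 8y + 1)).
At (0, -1): H = diag(288, 144).
Both eigenvalues are positive, so H is positive definite: a local minimum.

local minimum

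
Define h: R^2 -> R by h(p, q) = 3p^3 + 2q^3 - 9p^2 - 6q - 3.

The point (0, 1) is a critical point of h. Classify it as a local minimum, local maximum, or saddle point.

The mixed partial ∂²h/∂p∂q is 0, so the Hessian at any point is diag(h_pp, h_qq) = diag(18(p - 1), 12q).
At (0, 1): H = diag(-18, 12).
The eigenvalues have opposite signs, so H is indefinite: a saddle point.

saddle point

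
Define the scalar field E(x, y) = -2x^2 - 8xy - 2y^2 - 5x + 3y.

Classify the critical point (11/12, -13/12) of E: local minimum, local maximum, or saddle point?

The Hessian of E is constant: H = [[-4, -8], [-8, -4]].
det(H) = (-4)·(-4) − (-8)² = -48.
Since det(H) < 0, H is indefinite and the critical point is a saddle point.

saddle point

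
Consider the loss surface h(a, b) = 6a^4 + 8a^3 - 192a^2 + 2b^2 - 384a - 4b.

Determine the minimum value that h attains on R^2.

-2562

h(a,b) separates as P(a) + Q(b), so its minimum is min P + min Q.
P'(a) = 24(a - 4)(a + 1)(a + 4) vanishes at a ∈ {-4, -1, 4}; Q'(b) = 4b - 4 vanishes at b ∈ {1}.
Local minima of P (where P''>0): P(-4)=-512, P(4)=-2560. Local minima of Q: Q(1)=-2.
So the global minimum of h is P(4) + Q(1) = -2560 − 2 = -2562, attained at (4, 1).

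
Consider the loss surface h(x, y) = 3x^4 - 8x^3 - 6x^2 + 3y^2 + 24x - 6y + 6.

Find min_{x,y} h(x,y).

-16

h(x,y) separates as P(x) + Q(y) + 6, so its minimum is min P + min Q + 6.
P'(x) = 12(x - 2)(x - 1)(x + 1) vanishes at x ∈ {-1, 1, 2}; Q'(y) = 6y - 6 vanishes at y ∈ {1}.
Local minima of P (where P''>0): P(-1)=-19, P(2)=8. Local minima of Q: Q(1)=-3.
So the global minimum of h is P(-1) + Q(1) + 6 = -19 − 3 + 6 = -16, attained at (-1, 1).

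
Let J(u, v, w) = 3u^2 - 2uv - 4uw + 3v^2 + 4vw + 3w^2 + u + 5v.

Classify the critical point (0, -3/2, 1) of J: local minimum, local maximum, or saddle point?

local minimum

The Hessian is constant: H = [[6, -2, -4], [-2, 6, 4], [-4, 4, 6]].
Leading principal minors: Δ₁ = 6, Δ₂ = 32, Δ₃ = 64.
All leading minors are positive, so H is positive definite: a local minimum.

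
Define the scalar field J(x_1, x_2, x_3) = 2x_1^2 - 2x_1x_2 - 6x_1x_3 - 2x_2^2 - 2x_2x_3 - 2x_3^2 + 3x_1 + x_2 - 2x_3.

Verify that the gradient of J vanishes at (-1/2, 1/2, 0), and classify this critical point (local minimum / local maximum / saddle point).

saddle point

∇J = (4x_1 - 2x_2 - 6x_3 + 3, -2x_1 - 4x_2 - 2x_3 + 1, -6x_1 - 2x_2 - 4x_3 - 2); substituting (-1/2, 1/2, 0) gives ∇J = (0, 0, 0), so (-1/2, 1/2, 0) is indeed a critical point.
The Hessian is constant: H = [[4, -2, -6], [-2, -4, -2], [-6, -2, -4]].
Leading principal minors: Δ₁ = 4, Δ₂ = -20, Δ₃ = 160.
The minors fit neither the all-positive nor the alternating-sign pattern, so H is indefinite: a saddle point.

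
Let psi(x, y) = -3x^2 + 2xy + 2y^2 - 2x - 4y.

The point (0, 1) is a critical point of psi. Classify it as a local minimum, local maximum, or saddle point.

saddle point

The Hessian of psi is constant: H = [[-6, 2], [2, 4]].
det(H) = (-6)·4 − 2² = -28.
Since det(H) < 0, H is indefinite and the critical point is a saddle point.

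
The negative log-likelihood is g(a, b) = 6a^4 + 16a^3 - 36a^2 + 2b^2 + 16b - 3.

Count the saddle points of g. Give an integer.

g separates as a function of a plus a function of b, so ∇g=0 decouples.
∂g/∂a = 24a(a - 1)(a + 3) = 0 at a ∈ {-3, 0, 1}; ∂g/∂b = 4(b + 4) = 0 at b ∈ {-4}.
The Hessian is diagonal: diag(g_aa, g_bb). Second derivatives: g_aa(-3)=288, g_aa(0)=-72, g_aa(1)=96; g_bb(-4)=4.
Saddle points occur where the two diagonal entries have opposite signs: (0, -4). Count: 1.

1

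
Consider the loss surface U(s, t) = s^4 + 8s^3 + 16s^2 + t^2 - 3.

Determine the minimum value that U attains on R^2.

U(s,t) separates as P(s) + Q(t) − 3, so its minimum is min P + min Q − 3.
P'(s) = 4s(s + 2)(s + 4) vanishes at s ∈ {-4, -2, 0}; Q'(t) = 2t vanishes at t ∈ {0}.
Local minima of P (where P''>0): P(-4)=0, P(0)=0. Local minima of Q: Q(0)=0.
So the global minimum of U is P(-4) + Q(0) − 3 = 0 + 0 − 3 = -3, attained at (-4, 0).

-3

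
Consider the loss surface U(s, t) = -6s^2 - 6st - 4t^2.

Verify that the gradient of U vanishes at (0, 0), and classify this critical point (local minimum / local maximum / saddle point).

local maximum

∇U = (-12s - 6t, -6s - 8t); substituting (0, 0) gives ∇U = (0, 0), so (0, 0) is indeed a critical point.
The Hessian of U is constant: H = [[-12, -6], [-6, -8]].
det(H) = (-12)·(-8) − (-6)² = 60.
det(H) > 0 and tr(H) = -20 < 0, so H is negative definite and the point is a local maximum.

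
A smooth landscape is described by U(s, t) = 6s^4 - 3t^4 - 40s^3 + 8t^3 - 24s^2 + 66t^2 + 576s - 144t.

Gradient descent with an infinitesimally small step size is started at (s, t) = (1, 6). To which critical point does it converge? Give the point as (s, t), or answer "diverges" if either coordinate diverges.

diverges

U is separable, so gradient descent decouples: s follows -∂U/∂s, t follows -∂U/∂t.
∂U/∂s = 24(s - 4)(s - 3)(s + 2); at s=1 this is 432, so s decreases.
∂U/∂t = -12(t - 4)(t - 1)(t + 3); at t=6 this is -1080, so t increases.
The t-coordinate has no critical point in that direction and runs off to infinity.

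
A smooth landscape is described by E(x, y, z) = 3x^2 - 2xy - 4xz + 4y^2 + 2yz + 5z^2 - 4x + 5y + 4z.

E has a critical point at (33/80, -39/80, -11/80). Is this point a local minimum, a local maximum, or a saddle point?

The Hessian is constant: H = [[6, -2, -4], [-2, 8, 2], [-4, 2, 10]].
Leading principal minors: Δ₁ = 6, Δ₂ = 44, Δ₃ = 320.
All leading minors are positive, so H is positive definite: a local minimum.

local minimum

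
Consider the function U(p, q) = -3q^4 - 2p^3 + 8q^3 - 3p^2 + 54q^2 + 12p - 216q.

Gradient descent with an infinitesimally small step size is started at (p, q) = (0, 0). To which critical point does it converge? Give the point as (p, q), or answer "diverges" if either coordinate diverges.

U is separable, so gradient descent decouples: p follows -∂U/∂p, q follows -∂U/∂q.
∂U/∂p = -6(p - 1)(p + 2); at p=0 this is 12, so p decreases.
∂U/∂q = -12(q - 3)(q - 2)(q + 3); at q=0 this is -216, so q increases.
p converges to its nearest critical value -2 (a local min of the p-part); q converges to 2. The iterate converges to (-2, 2).

(-2, 2)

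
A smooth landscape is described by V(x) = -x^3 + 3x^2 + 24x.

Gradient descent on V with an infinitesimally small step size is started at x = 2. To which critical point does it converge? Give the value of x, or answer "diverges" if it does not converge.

V'(x) = -3(x - 4)(x + 2), so V'(2) = 24.
Gradient descent moves in the -V' direction, i.e. x is decreasing.
The nearest critical point in that direction is x = -2, where V'' = 18 > 0 (a local minimum). The iterate converges there.

-2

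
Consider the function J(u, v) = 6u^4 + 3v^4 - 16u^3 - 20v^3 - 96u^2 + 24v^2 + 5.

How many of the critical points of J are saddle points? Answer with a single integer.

4

J separates as a function of u plus a function of v, so ∇J=0 decouples.
∂J/∂u = 24u(u - 4)(u + 2) = 0 at u ∈ {-2, 0, 4}; ∂J/∂v = 12v(v - 4)(v - 1) = 0 at v ∈ {0, 1, 4}.
The Hessian is diagonal: diag(J_uu, J_vv). Second derivatives: J_uu(-2)=288, J_uu(0)=-192, J_uu(4)=576; J_vv(0)=48, J_vv(1)=-36, J_vv(4)=144.
Saddle points occur where the two diagonal entries have opposite signs: (-2, 1), (0, 0), (0, 4), (4, 1). Count: 4.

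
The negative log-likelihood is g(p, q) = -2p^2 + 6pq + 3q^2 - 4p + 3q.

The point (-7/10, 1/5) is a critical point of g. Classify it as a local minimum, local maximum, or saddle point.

saddle point

The Hessian of g is constant: H = [[-4, 6], [6, 6]].
det(H) = (-4)·6 − 6² = -60.
Since det(H) < 0, H is indefinite and the critical point is a saddle point.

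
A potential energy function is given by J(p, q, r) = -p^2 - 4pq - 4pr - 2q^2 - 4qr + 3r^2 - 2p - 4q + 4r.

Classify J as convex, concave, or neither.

neither

J is quadratic, so its Hessian is the constant matrix H = [[-2, -4, -4], [-4, -4, -4], [-4, -4, 6]].
Leading principal minors: -2, -8, -80.
Neither pattern holds ⇒ H is indefinite ⇒ neither convex nor concave.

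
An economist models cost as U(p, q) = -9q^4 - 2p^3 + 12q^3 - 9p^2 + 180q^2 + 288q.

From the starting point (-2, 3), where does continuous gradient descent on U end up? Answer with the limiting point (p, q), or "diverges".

(-3, -1)

U is separable, so gradient descent decouples: p follows -∂U/∂p, q follows -∂U/∂q.
∂U/∂p = -6p(p + 3); at p=-2 this is 12, so p decreases.
∂U/∂q = -36(q - 4)(q + 1)(q + 2); at q=3 this is 720, so q decreases.
p converges to its nearest critical value -3 (a local min of the p-part); q converges to -1. The iterate converges to (-3, -1).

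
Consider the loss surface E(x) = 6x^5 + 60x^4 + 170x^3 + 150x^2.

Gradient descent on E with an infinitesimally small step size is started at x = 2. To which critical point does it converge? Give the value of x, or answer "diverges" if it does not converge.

0

E'(x) = 30x(x + 1)(x + 2)(x + 5), so E'(2) = 5040.
Gradient descent moves in the -E' direction, i.e. x is decreasing.
The nearest critical point in that direction is x = 0, where E'' = 300 > 0 (a local minimum). The iterate converges there.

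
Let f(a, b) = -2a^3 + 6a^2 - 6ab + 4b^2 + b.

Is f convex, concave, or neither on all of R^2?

The term -2a^3 is cubic, so the Hessian is not constant.
∂²f/∂a² = -12a + 12, which takes both signs as a varies (negative for sufficiently large a). A diagonal entry of the Hessian changing sign means the Hessian is neither positive- nor negative-semidefinite on all of R^2.

neither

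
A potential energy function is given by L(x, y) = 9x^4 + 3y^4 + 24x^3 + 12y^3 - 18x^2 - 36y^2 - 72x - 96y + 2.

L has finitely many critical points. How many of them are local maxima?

1

L separates as a function of x plus a function of y, so ∇L=0 decouples.
∂L/∂x = 36(x - 1)(x + 1)(x + 2) = 0 at x ∈ {-2, -1, 1}; ∂L/∂y = 12(y - 2)(y + 1)(y + 4) = 0 at y ∈ {-4, -1, 2}.
The Hessian is diagonal: diag(L_xx, L_yy). Second derivatives: L_xx(-2)=108, L_xx(-1)=-72, L_xx(1)=216; L_yy(-4)=216, L_yy(-1)=-108, L_yy(2)=216.
Local maxima occur where both diagonal entries negative: (-1, -1). Count: 1.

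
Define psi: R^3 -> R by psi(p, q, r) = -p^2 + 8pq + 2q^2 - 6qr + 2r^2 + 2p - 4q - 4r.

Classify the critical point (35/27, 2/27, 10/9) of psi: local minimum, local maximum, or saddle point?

saddle point

The Hessian is constant: H = [[-2, 8, 0], [8, 4, -6], [0, -6, 4]].
Leading principal minors: Δ₁ = -2, Δ₂ = -72, Δ₃ = -216.
The minors fit neither the all-positive nor the alternating-sign pattern, so H is indefinite: a saddle point.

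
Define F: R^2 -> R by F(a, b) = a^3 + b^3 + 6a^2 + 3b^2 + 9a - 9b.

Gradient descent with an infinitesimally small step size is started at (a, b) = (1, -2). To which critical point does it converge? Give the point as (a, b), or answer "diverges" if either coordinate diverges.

F is separable, so gradient descent decouples: a follows -∂F/∂a, b follows -∂F/∂b.
∂F/∂a = 3(a + 1)(a + 3); at a=1 this is 24, so a decreases.
∂F/∂b = 3(b - 1)(b + 3); at b=-2 this is -9, so b increases.
a converges to its nearest critical value -1 (a local min of the a-part); b converges to 1. The iterate converges to (-1, 1).

(-1, 1)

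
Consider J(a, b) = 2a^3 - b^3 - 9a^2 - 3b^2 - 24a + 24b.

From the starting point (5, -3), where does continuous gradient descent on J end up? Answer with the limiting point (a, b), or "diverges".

J is separable, so gradient descent decouples: a follows -∂J/∂a, b follows -∂J/∂b.
∂J/∂a = 6(a - 4)(a + 1); at a=5 this is 36, so a decreases.
∂J/∂b = -3(b - 2)(b + 4); at b=-3 this is 15, so b decreases.
a converges to its nearest critical value 4 (a local min of the a-part); b converges to -4. The iterate converges to (4, -4).

(4, -4)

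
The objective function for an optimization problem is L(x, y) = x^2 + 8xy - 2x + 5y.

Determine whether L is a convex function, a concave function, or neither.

L is quadratic, so its Hessian is the constant matrix H = [[2, 8], [8, 0]].
det(H) = -64, tr(H) = 2.
det(H) < 0, so H is indefinite: neither convex nor concave.

neither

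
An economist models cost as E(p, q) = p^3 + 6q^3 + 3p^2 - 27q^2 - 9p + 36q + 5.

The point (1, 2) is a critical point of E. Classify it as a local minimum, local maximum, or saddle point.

The mixed partial ∂²E/∂p∂q is 0, so the Hessian at any point is diag(E_pp, E_qq) = diag(6(p + 1), 18(2q - 3)).
At (1, 2): H = diag(12, 18).
Both eigenvalues are positive, so H is positive definite: a local minimum.

local minimum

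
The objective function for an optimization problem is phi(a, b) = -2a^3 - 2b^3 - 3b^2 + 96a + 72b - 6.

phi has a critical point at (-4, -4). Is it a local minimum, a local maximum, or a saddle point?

local minimum

The mixed partial ∂²phi/∂a∂b is 0, so the Hessian at any point is diag(phi_aa, phi_bb) = diag(-12a, -6(2b + 1)).
At (-4, -4): H = diag(48, 42).
Both eigenvalues are positive, so H is positive definite: a local minimum.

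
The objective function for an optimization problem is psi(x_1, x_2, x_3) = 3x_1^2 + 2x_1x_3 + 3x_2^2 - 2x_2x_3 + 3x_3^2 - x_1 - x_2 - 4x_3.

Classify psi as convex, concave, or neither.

convex

psi is quadratic, so its Hessian is the constant matrix H = [[6, 0, 2], [0, 6, -2], [2, -2, 6]].
Leading principal minors: 6, 36, 168.
All positive ⇒ H ≻ 0 ⇒ convex.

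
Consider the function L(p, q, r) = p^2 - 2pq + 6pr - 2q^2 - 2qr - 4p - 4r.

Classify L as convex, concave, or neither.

neither

L is quadratic, so its Hessian is the constant matrix H = [[2, -2, 6], [-2, -4, -2], [6, -2, 0]].
Leading principal minors: 2, -12, 184.
Neither pattern holds ⇒ H is indefinite ⇒ neither convex nor concave.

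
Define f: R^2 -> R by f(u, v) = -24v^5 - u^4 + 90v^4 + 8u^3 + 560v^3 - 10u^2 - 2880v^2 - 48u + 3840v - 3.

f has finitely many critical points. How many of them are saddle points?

6

f separates as a function of u plus a function of v, so ∇f=0 decouples.
∂f/∂u = -4(u - 4)(u - 3)(u + 1) = 0 at u ∈ {-1, 3, 4}; ∂f/∂v = -120(v - 4)(v - 2)(v - 1)(v + 4) = 0 at v ∈ {-4, 1, 2, 4}.
The Hessian is diagonal: diag(f_uu, f_vv). Second derivatives: f_uu(-1)=-80, f_uu(3)=16, f_uu(4)=-20; f_vv(-4)=28800, f_vv(1)=-1800, f_vv(2)=1440, f_vv(4)=-5760.
Saddle points occur where the two diagonal entries have opposite signs: (-1, -4), (-1, 2), (3, 1), (3, 4), (4, -4), (4, 2). Count: 6.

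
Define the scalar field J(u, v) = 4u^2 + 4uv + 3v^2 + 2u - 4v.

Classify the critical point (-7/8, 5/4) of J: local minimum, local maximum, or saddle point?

local minimum

The Hessian of J is constant: H = [[8, 4], [4, 6]].
det(H) = 8·6 − 4² = 32.
det(H) > 0 and tr(H) = 14 > 0, so H is positive definite and the point is a local minimum.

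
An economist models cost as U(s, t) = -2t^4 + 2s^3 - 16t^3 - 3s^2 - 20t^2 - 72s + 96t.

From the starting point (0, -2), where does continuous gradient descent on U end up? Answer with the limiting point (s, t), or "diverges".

U is separable, so gradient descent decouples: s follows -∂U/∂s, t follows -∂U/∂t.
∂U/∂s = 6(s - 4)(s + 3); at s=0 this is -72, so s increases.
∂U/∂t = -8(t - 1)(t + 3)(t + 4); at t=-2 this is 48, so t decreases.
s converges to its nearest critical value 4 (a local min of the s-part); t converges to -3. The iterate converges to (4, -3).

(4, -3)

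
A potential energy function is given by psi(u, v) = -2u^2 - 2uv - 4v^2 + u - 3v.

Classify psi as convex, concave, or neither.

concave

psi is quadratic, so its Hessian is the constant matrix H = [[-4, -2], [-2, -8]].
det(H) = 28, tr(H) = -12.
det(H) > 0 and tr(H) < 0, so H is negative definite everywhere: concave.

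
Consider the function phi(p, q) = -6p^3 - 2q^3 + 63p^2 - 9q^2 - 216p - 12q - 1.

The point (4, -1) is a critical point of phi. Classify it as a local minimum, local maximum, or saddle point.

local maximum

The mixed partial ∂²phi/∂p∂q is 0, so the Hessian at any point is diag(phi_pp, phi_qq) = diag(18(-2p + 7), -6(2q + 3)).
At (4, -1): H = diag(-18, -6).
Both eigenvalues are negative, so H is negative definite: a local maximum.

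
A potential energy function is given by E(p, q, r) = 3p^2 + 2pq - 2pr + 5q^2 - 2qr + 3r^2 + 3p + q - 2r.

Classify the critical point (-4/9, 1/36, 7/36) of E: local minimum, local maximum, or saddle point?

local minimum

The Hessian is constant: H = [[6, 2, -2], [2, 10, -2], [-2, -2, 6]].
Leading principal minors: Δ₁ = 6, Δ₂ = 56, Δ₃ = 288.
All leading minors are positive, so H is positive definite: a local minimum.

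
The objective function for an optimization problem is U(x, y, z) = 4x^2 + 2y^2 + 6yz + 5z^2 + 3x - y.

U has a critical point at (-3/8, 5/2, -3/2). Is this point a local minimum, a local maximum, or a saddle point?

The Hessian is constant: H = [[8, 0, 0], [0, 4, 6], [0, 6, 10]].
Leading principal minors: Δ₁ = 8, Δ₂ = 32, Δ₃ = 32.
All leading minors are positive, so H is positive definite: a local minimum.

local minimum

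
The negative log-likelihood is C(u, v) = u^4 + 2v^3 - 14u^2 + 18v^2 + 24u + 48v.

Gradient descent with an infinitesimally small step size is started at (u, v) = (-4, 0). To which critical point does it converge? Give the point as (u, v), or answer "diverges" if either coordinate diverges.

(-3, -2)

C is separable, so gradient descent decouples: u follows -∂C/∂u, v follows -∂C/∂v.
∂C/∂u = 4(u - 2)(u - 1)(u + 3); at u=-4 this is -120, so u increases.
∂C/∂v = 6(v + 2)(v + 4); at v=0 this is 48, so v decreases.
u converges to its nearest critical value -3 (a local min of the u-part); v converges to -2. The iterate converges to (-3, -2).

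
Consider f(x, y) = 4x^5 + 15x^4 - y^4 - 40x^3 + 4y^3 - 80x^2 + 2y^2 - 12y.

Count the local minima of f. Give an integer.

2

f separates as a function of x plus a function of y, so ∇f=0 decouples.
∂f/∂x = 20x(x - 2)(x + 1)(x + 4) = 0 at x ∈ {-4, -1, 0, 2}; ∂f/∂y = -4(y - 3)(y - 1)(y + 1) = 0 at y ∈ {-1, 1, 3}.
The Hessian is diagonal: diag(f_xx, f_yy). Second derivatives: f_xx(-4)=-1440, f_xx(-1)=180, f_xx(0)=-160, f_xx(2)=720; f_yy(-1)=-32, f_yy(1)=16, f_yy(3)=-32.
Local minima occur where both diagonal entries positive: (-1, 1), (2, 1). Count: 2.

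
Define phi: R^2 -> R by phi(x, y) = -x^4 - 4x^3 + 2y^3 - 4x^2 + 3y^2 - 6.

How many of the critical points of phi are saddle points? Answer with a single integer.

phi separates as a function of x plus a function of y, so ∇phi=0 decouples.
∂phi/∂x = -4x(x + 1)(x + 2) = 0 at x ∈ {-2, -1, 0}; ∂phi/∂y = 6y(y + 1) = 0 at y ∈ {-1, 0}.
The Hessian is diagonal: diag(phi_xx, phi_yy). Second derivatives: phi_xx(-2)=-8, phi_xx(-1)=4, phi_xx(0)=-8; phi_yy(-1)=-6, phi_yy(0)=6.
Saddle points occur where the two diagonal entries have opposite signs: (-2, 0), (-1, -1), (0, 0). Count: 3.

3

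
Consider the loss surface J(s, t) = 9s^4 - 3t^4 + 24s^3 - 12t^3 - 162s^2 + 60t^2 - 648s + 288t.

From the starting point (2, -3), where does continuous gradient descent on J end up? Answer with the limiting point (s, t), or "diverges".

(3, -2)

J is separable, so gradient descent decouples: s follows -∂J/∂s, t follows -∂J/∂t.
∂J/∂s = 36(s - 3)(s + 2)(s + 3); at s=2 this is -720, so s increases.
∂J/∂t = -12(t - 3)(t + 2)(t + 4); at t=-3 this is -72, so t increases.
s converges to its nearest critical value 3 (a local min of the s-part); t converges to -2. The iterate converges to (3, -2).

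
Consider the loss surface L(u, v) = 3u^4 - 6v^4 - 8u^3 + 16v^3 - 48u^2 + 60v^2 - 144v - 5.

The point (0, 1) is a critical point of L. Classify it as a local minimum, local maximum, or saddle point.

saddle point

The mixed partial ∂²L/∂u∂v is 0, so the Hessian at any point is diag(L_uu, L_vv) = diag(12(3u^2 - 4u - 8), 24(-3v^2 + 4v + 5)).
At (0, 1): H = diag(-96, 144).
The eigenvalues have opposite signs, so H is indefinite: a saddle point.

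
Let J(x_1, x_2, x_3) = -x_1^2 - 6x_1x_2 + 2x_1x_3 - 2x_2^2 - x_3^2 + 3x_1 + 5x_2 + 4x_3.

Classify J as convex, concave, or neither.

J is quadratic, so its Hessian is the constant matrix H = [[-2, -6, 2], [-6, -4, 0], [2, 0, -2]].
Leading principal minors: -2, -28, 72.
Neither pattern holds ⇒ H is indefinite ⇒ neither convex nor concave.

neither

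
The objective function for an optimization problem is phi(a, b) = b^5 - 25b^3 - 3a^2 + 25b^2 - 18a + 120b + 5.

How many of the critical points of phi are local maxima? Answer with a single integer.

phi separates as a function of a plus a function of b, so ∇phi=0 decouples.
∂phi/∂a = -6(a + 3) = 0 at a ∈ {-3}; ∂phi/∂b = 5(b - 3)(b - 2)(b + 1)(b + 4) = 0 at b ∈ {-4, -1, 2, 3}.
The Hessian is diagonal: diag(phi_aa, phi_bb). Second derivatives: phi_aa(-3)=-6; phi_bb(-4)=-630, phi_bb(-1)=180, phi_bb(2)=-90, phi_bb(3)=140.
Local maxima occur where both diagonal entries negative: (-3, -4), (-3, 2). Count: 2.

2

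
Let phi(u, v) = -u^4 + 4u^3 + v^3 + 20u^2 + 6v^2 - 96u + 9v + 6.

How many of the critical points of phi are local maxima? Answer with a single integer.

2

phi separates as a function of u plus a function of v, so ∇phi=0 decouples.
∂phi/∂u = -4(u - 4)(u - 2)(u + 3) = 0 at u ∈ {-3, 2, 4}; ∂phi/∂v = 3(v + 1)(v + 3) = 0 at v ∈ {-3, -1}.
The Hessian is diagonal: diag(phi_uu, phi_vv). Second derivatives: phi_uu(-3)=-140, phi_uu(2)=40, phi_uu(4)=-56; phi_vv(-3)=-6, phi_vv(-1)=6.
Local maxima occur where both diagonal entries negative: (-3, -3), (4, -3). Count: 2.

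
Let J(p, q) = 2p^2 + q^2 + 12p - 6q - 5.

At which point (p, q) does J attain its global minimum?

(-3, 3)

J(p,q) separates as A(p) + B(q) − 5, so its minimum is min A + min B − 5.
A'(p) = 4p + 12 vanishes at p ∈ {-3}; B'(q) = 2q - 6 vanishes at q ∈ {3}.
Local minima of A (where A''>0): A(-3)=-18. Local minima of B: B(3)=-9.
So the global minimum of J is A(-3) + B(3) − 5 = -18 − 9 − 5 = -32, attained at (-3, 3).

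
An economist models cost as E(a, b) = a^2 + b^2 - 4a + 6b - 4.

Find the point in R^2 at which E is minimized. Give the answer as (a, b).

E(a,b) separates as P(a) + Q(b) − 4, so its minimum is min P + min Q − 4.
P'(a) = 2a - 4 vanishes at a ∈ {2}; Q'(b) = 2b + 6 vanishes at b ∈ {-3}.
Local minima of P (where P''>0): P(2)=-4. Local minima of Q: Q(-3)=-9.
So the global minimum of E is P(2) + Q(-3) − 4 = -4 − 9 − 4 = -17, attained at (2, -3).

(2, -3)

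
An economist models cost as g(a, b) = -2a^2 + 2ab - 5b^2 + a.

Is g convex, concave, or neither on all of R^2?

g is quadratic, so its Hessian is the constant matrix H = [[-4, 2], [2, -10]].
det(H) = 36, tr(H) = -14.
det(H) > 0 and tr(H) < 0, so H is negative definite everywhere: concave.

concave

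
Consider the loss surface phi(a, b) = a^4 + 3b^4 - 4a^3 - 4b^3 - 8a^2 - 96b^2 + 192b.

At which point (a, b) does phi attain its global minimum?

phi(a,b) separates as P(a) + Q(b), so its minimum is min P + min Q.
P'(a) = 4a(a - 4)(a + 1) vanishes at a ∈ {-1, 0, 4}; Q'(b) = 12(b - 4)(b - 1)(b + 4) vanishes at b ∈ {-4, 1, 4}.
Local minima of P (where P''>0): P(-1)=-3, P(4)=-128. Local minima of Q: Q(-4)=-1280, Q(4)=-256.
So the global minimum of phi is P(4) + Q(-4) = -128 − 1280 = -1408, attained at (4, -4).

(4, -4)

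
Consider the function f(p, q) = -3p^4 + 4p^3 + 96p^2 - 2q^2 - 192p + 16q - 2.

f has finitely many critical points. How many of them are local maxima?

f separates as a function of p plus a function of q, so ∇f=0 decouples.
∂f/∂p = -12(p - 4)(p - 1)(p + 4) = 0 at p ∈ {-4, 1, 4}; ∂f/∂q = -4(q - 4) = 0 at q ∈ {4}.
The Hessian is diagonal: diag(f_pp, f_qq). Second derivatives: f_pp(-4)=-480, f_pp(1)=180, f_pp(4)=-288; f_qq(4)=-4.
Local maxima occur where both diagonal entries negative: (-4, 4), (4, 4). Count: 2.

2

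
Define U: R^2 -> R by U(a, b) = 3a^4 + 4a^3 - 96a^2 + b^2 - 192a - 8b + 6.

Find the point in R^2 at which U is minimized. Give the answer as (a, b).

U(a,b) separates as P(a) + Q(b) + 6, so its minimum is min P + min Q + 6.
P'(a) = 12(a - 4)(a + 1)(a + 4) vanishes at a ∈ {-4, -1, 4}; Q'(b) = 2b - 8 vanishes at b ∈ {4}.
Local minima of P (where P''>0): P(-4)=-256, P(4)=-1280. Local minima of Q: Q(4)=-16.
So the global minimum of U is P(4) + Q(4) + 6 = -1280 − 16 + 6 = -1290, attained at (4, 4).

(4, 4)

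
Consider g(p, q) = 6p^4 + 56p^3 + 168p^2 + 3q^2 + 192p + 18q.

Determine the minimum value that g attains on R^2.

g(p,q) separates as A(p) + B(q), so its minimum is min A + min B.
A'(p) = 24(p + 1)(p + 2)(p + 4) vanishes at p ∈ {-4, -2, -1}; B'(q) = 6q + 18 vanishes at q ∈ {-3}.
Local minima of A (where A''>0): A(-4)=-128, A(-1)=-74. Local minima of B: B(-3)=-27.
So the global minimum of g is A(-4) + B(-3) = -128 − 27 = -155, attained at (-4, -3).

-155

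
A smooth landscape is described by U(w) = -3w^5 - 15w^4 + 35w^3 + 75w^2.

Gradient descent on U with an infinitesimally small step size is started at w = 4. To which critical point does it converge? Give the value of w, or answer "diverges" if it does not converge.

U'(w) = -15w(w - 2)(w + 1)(w + 5), so U'(4) = -5400.
Gradient descent moves in the -U' direction, i.e. w is increasing.
There is no critical point above w=4, and U' keeps the same sign, so the iterate runs off to +∞.

diverges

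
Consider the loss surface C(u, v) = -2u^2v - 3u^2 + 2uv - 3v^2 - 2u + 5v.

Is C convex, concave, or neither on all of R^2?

neither

The term -2u^2v is cubic, so the Hessian is not constant.
∂²C/∂u² = -4v - 6, which takes both signs as v varies (negative for sufficiently large v). A diagonal entry of the Hessian changing sign means the Hessian is neither positive- nor negative-semidefinite on all of R^2.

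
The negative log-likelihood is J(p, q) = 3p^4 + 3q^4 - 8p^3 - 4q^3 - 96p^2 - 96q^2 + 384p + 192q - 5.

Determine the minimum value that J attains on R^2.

-3077

J(p,q) separates as A(p) + B(q) − 5, so its minimum is min A + min B − 5.
A'(p) = 12(p - 4)(p - 2)(p + 4) vanishes at p ∈ {-4, 2, 4}; B'(q) = 12(q - 4)(q - 1)(q + 4) vanishes at q ∈ {-4, 1, 4}.
Local minima of A (where A''>0): A(-4)=-1792, A(4)=256. Local minima of B: B(-4)=-1280, B(4)=-256.
So the global minimum of J is A(-4) + B(-4) − 5 = -1792 − 1280 − 5 = -3077, attained at (-4, -4).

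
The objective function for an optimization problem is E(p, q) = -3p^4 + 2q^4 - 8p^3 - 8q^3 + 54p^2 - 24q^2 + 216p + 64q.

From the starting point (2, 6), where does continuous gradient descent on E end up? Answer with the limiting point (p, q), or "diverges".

E is separable, so gradient descent decouples: p follows -∂E/∂p, q follows -∂E/∂q.
∂E/∂p = -12(p - 3)(p + 2)(p + 3); at p=2 this is 240, so p decreases.
∂E/∂q = 8(q - 4)(q - 1)(q + 2); at q=6 this is 640, so q decreases.
p converges to its nearest critical value -2 (a local min of the p-part); q converges to 4. The iterate converges to (-2, 4).

(-2, 4)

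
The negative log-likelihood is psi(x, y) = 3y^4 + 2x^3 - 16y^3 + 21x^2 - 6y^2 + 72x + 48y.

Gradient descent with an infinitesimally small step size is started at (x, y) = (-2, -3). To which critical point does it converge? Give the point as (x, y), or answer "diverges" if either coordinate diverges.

psi is separable, so gradient descent decouples: x follows -∂psi/∂x, y follows -∂psi/∂y.
∂psi/∂x = 6(x + 3)(x + 4); at x=-2 this is 12, so x decreases.
∂psi/∂y = 12(y - 4)(y - 1)(y + 1); at y=-3 this is -672, so y increases.
x converges to its nearest critical value -3 (a local min of the x-part); y converges to -1. The iterate converges to (-3, -1).

(-3, -1)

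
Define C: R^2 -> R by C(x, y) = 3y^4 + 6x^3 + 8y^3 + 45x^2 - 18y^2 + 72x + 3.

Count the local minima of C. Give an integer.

C separates as a function of x plus a function of y, so ∇C=0 decouples.
∂C/∂x = 18(x + 1)(x + 4) = 0 at x ∈ {-4, -1}; ∂C/∂y = 12y(y - 1)(y + 3) = 0 at y ∈ {-3, 0, 1}.
The Hessian is diagonal: diag(C_xx, C_yy). Second derivatives: C_xx(-4)=-54, C_xx(-1)=54; C_yy(-3)=144, C_yy(0)=-36, C_yy(1)=48.
Local minima occur where both diagonal entries positive: (-1, -3), (-1, 1). Count: 2.

2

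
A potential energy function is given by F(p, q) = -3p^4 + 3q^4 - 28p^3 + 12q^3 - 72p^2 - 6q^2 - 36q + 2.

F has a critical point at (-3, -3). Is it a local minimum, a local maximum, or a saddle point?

The mixed partial ∂²F/∂p∂q is 0, so the Hessian at any point is diag(F_pp, F_qq) = diag(-12(3p^2 + 14p + 12), 12(3q^2 + 6q - 1)).
At (-3, -3): H = diag(36, 96).
Both eigenvalues are positive, so H is positive definite: a local minimum.

local minimum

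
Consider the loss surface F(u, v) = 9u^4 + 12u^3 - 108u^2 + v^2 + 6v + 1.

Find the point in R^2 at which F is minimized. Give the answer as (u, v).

F(u,v) separates as P(u) + Q(v) + 1, so its minimum is min P + min Q + 1.
P'(u) = 36u(u - 2)(u + 3) vanishes at u ∈ {-3, 0, 2}; Q'(v) = 2v + 6 vanishes at v ∈ {-3}.
Local minima of P (where P''>0): P(-3)=-567, P(2)=-192. Local minima of Q: Q(-3)=-9.
So the global minimum of F is P(-3) + Q(-3) + 1 = -567 − 9 + 1 = -575, attained at (-3, -3).

(-3, -3)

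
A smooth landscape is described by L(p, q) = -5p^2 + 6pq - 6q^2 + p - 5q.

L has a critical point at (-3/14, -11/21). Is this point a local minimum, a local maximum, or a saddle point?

local maximum

The Hessian of L is constant: H = [[-10, 6], [6, -12]].
det(H) = (-10)·(-12) − 6² = 84.
det(H) > 0 and tr(H) = -22 < 0, so H is negative definite and the point is a local maximum.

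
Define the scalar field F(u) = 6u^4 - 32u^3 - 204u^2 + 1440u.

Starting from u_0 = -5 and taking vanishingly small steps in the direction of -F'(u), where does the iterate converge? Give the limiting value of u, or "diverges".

F'(u) = 24(u - 5)(u - 3)(u + 4), so F'(-5) = -1920.
Gradient descent moves in the -F' direction, i.e. u is increasing.
The nearest critical point in that direction is u = -4, where F'' = 1512 > 0 (a local minimum). The iterate converges there.

-4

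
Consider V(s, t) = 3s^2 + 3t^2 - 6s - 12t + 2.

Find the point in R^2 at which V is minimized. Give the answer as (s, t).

V(s,t) separates as P(s) + Q(t) + 2, so its minimum is min P + min Q + 2.
P'(s) = 6s - 6 vanishes at s ∈ {1}; Q'(t) = 6(t - 2) vanishes at t ∈ {2}.
Local minima of P (where P''>0): P(1)=-3. Local minima of Q: Q(2)=-12.
So the global minimum of V is P(1) + Q(2) + 2 = -3 − 12 + 2 = -13, attained at (1, 2).

(1, 2)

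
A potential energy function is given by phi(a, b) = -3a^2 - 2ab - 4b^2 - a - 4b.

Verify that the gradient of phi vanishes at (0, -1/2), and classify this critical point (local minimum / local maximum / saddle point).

∇phi = (-6a - 2b - 1, -2a - 8b - 4); substituting (0, -1/2) gives ∇phi = (0, 0), so (0, -1/2) is indeed a critical point.
The Hessian of phi is constant: H = [[-6, -2], [-2, -8]].
det(H) = (-6)·(-8) − (-2)² = 44.
det(H) > 0 and tr(H) = -14 < 0, so H is negative definite and the point is a local maximum.

local maximum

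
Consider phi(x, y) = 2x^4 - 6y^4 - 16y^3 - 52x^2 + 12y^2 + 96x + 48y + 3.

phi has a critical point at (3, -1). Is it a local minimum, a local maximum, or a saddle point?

local minimum

The mixed partial ∂²phi/∂x∂y is 0, so the Hessian at any point is diag(phi_xx, phi_yy) = diag(8(3x^2 - 13), 24(-3y^2 - 4y + 1)).
At (3, -1): H = diag(112, 48).
Both eigenvalues are positive, so H is positive definite: a local minimum.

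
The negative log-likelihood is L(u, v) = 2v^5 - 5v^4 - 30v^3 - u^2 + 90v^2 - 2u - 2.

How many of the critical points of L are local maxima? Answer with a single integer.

2

L separates as a function of u plus a function of v, so ∇L=0 decouples.
∂L/∂u = -2(u + 1) = 0 at u ∈ {-1}; ∂L/∂v = 10v(v - 3)(v - 2)(v + 3) = 0 at v ∈ {-3, 0, 2, 3}.
The Hessian is diagonal: diag(L_uu, L_vv). Second derivatives: L_uu(-1)=-2; L_vv(-3)=-900, L_vv(0)=180, L_vv(2)=-100, L_vv(3)=180.
Local maxima occur where both diagonal entries negative: (-1, -3), (-1, 2). Count: 2.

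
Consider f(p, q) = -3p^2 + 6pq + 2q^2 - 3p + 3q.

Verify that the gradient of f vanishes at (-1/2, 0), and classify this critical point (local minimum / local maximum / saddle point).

saddle point

∇f = (-6p + 6q - 3, 6p + 4q + 3); substituting (-1/2, 0) gives ∇f = (0, 0), so (-1/2, 0) is indeed a critical point.
The Hessian of f is constant: H = [[-6, 6], [6, 4]].
det(H) = (-6)·4 − 6² = -60.
Since det(H) < 0, H is indefinite and the critical point is a saddle point.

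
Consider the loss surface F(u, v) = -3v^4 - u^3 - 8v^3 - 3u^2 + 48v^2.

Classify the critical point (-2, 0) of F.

local minimum

The mixed partial ∂²F/∂u∂v is 0, so the Hessian at any point is diag(F_uu, F_vv) = diag(-6(u + 1), 12(-3v^2 - 4v + 8)).
At (-2, 0): H = diag(6, 96).
Both eigenvalues are positive, so H is positive definite: a local minimum.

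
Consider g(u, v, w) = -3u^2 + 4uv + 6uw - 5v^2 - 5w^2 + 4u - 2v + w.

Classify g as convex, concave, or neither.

g is quadratic, so its Hessian is the constant matrix H = [[-6, 4, 6], [4, -10, 0], [6, 0, -10]].
Leading principal minors: -6, 44, -80.
Signs alternate −, +, − ⇒ H ≺ 0 ⇒ concave.

concave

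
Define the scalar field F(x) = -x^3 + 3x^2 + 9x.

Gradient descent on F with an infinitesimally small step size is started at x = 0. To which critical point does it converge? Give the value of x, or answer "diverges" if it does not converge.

F'(x) = -3(x - 3)(x + 1), so F'(0) = 9.
Gradient descent moves in the -F' direction, i.e. x is decreasing.
The nearest critical point in that direction is x = -1, where F'' = 12 > 0 (a local minimum). The iterate converges there.

-1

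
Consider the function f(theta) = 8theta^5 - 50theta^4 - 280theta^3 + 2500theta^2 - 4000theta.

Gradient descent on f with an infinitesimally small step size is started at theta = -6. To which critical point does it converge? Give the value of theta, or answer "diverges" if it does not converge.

diverges

f'(theta) = 40(theta - 5)(theta - 4)(theta - 1)(theta + 5), so f'(-6) = 30800.
Gradient descent moves in the -f' direction, i.e. theta is decreasing.
There is no critical point below theta=-6, and f' keeps the same sign, so the iterate runs off to −∞.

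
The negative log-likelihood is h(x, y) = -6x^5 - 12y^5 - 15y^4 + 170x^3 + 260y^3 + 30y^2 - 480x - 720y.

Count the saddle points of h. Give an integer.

8

h separates as a function of x plus a function of y, so ∇h=0 decouples.
∂h/∂x = -30(x - 4)(x - 1)(x + 1)(x + 4) = 0 at x ∈ {-4, -1, 1, 4}; ∂h/∂y = -60(y - 3)(y - 1)(y + 1)(y + 4) = 0 at y ∈ {-4, -1, 1, 3}.
The Hessian is diagonal: diag(h_xx, h_yy). Second derivatives: h_xx(-4)=3600, h_xx(-1)=-900, h_xx(1)=900, h_xx(4)=-3600; h_yy(-4)=6300, h_yy(-1)=-1440, h_yy(1)=1200, h_yy(3)=-3360.
Saddle points occur where the two diagonal entries have opposite signs: (-4, -1), (-4, 3), (-1, -4), (-1, 1), (1, -1), (1, 3), (4, -4), (4, 1). Count: 8.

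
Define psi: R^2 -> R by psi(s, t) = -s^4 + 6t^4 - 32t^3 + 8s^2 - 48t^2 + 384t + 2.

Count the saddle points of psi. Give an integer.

5

psi separates as a function of s plus a function of t, so ∇psi=0 decouples.
∂psi/∂s = -4s(s - 2)(s + 2) = 0 at s ∈ {-2, 0, 2}; ∂psi/∂t = 24(t - 4)(t - 2)(t + 2) = 0 at t ∈ {-2, 2, 4}.
The Hessian is diagonal: diag(psi_ss, psi_tt). Second derivatives: psi_ss(-2)=-32, psi_ss(0)=16, psi_ss(2)=-32; psi_tt(-2)=576, psi_tt(2)=-192, psi_tt(4)=288.
Saddle points occur where the two diagonal entries have opposite signs: (-2, -2), (-2, 4), (0, 2), (2, -2), (2, 4). Count: 5.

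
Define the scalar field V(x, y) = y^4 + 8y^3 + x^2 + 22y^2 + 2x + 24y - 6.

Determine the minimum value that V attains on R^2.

-16

V(x,y) separates as P(x) + Q(y) − 6, so its minimum is min P + min Q − 6.
P'(x) = 2x + 2 vanishes at x ∈ {-1}; Q'(y) = 4(y + 1)(y + 2)(y + 3) vanishes at y ∈ {-3, -2, -1}.
Local minima of P (where P''>0): P(-1)=-1. Local minima of Q: Q(-3)=-9, Q(-1)=-9.
So the global minimum of V is P(-1) + Q(-3) − 6 = -1 − 9 − 6 = -16, attained at (-1, -3).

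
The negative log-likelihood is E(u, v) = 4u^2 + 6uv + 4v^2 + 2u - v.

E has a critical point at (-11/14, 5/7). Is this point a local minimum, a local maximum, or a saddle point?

local minimum

The Hessian of E is constant: H = [[8, 6], [6, 8]].
det(H) = 8·8 − 6² = 28.
det(H) > 0 and tr(H) = 16 > 0, so H is positive definite and the point is a local minimum.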